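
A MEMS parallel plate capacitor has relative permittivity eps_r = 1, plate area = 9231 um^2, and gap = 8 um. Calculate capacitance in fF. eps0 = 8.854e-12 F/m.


Step 1: Convert area to m^2: A = 9231e-12 m^2
Step 2: Convert gap to m: d = 8e-6 m
Step 3: C = eps0 * eps_r * A / d
C = 8.854e-12 * 1 * 9231e-12 / 8e-6
Step 4: Convert to fF (multiply by 1e15).
C = 10.22 fF


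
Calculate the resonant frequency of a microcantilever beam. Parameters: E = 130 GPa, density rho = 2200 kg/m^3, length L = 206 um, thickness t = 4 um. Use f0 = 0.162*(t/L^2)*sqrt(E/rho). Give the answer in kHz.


Step 1: Convert units to SI.
t_SI = 4e-6 m, L_SI = 206e-6 m
Step 2: Calculate sqrt(E/rho).
sqrt(130e9 / 2200) = 7687.06 m/s
Step 3: Compute f0.
f0 = 0.162 * 4e-6 / (206e-6)^2 * 7687.06 = 117381.8 Hz = 117.38 kHz


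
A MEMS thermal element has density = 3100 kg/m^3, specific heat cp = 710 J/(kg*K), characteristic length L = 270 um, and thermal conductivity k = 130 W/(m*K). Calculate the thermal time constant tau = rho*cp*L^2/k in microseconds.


Step 1: Convert L to m: L = 270e-6 m
Step 2: L^2 = (270e-6)^2 = 7.29e-08 m^2
Step 3: tau = 3100 * 710 * 7.29e-08 / 130 = 1.23425308e-03 s
Step 4: Convert to microseconds (multiply by 1e6).
tau = 1234.253 us


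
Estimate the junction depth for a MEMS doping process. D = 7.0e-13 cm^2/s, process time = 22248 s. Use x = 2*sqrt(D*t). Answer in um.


Step 1: Compute D*t = 7.0e-13 * 22248 = 1.55736e-08 cm^2
Step 2: sqrt(D*t) = 1.24794e-04 cm
Step 3: x = 2 * 1.24794e-04 cm = 2.49588e-04 cm
Step 4: Convert to um (1 cm = 1e4 um): x = 2.496 um


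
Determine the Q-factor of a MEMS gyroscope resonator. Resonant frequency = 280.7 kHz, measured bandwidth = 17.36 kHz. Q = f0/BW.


Step 1: Q = f0 / bandwidth
Step 2: Q = 280.7 / 17.36
Q = 16.2


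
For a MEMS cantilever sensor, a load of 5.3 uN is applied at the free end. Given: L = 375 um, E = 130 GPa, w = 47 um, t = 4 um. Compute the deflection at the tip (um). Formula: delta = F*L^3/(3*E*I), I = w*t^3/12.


Step 1: Calculate the second moment of area.
I = w * t^3 / 12 = 47 * 4^3 / 12 = 250.6667 um^4
Step 2: Convert E to consistent units (1 GPa = 1000 uN/um^2).
E = 130 GPa = 130000 uN/um^2
Step 3: Calculate tip deflection.
delta = F * L^3 / (3 * E * I)
delta = 5.3 * 375^3 / (3 * 130000 * 250.6667)
delta = 2.859 um


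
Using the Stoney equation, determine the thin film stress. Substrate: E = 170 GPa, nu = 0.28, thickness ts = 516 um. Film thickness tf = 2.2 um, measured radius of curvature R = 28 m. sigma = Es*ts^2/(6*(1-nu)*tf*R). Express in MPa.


Step 1: Compute numerator: Es * ts^2 = 170 * 516^2 = 45263520 (GPa*um^2)
Step 2: Compute denominator (R in um): 6*(1-nu)*tf*R = 6*0.72*2.2*28e6 = 266112000.0 (um^2)
Step 3: sigma (GPa) = 45263520 / 266112000.0 = 1.70092e-01 GPa
Step 4: Convert to MPa (x1000): sigma = 170.1 MPa


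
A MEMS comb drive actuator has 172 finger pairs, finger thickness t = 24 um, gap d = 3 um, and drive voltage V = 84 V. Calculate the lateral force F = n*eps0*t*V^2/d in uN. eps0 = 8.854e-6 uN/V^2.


Step 1: Parameters: n=172, eps0=8.854e-6 uN/V^2, t=24 um, V=84 V, d=3 um
Step 2: V^2 = 7056
Step 3: F = 172 * 8.854e-6 * 24 * 7056 / 3
F = 85.964 uN


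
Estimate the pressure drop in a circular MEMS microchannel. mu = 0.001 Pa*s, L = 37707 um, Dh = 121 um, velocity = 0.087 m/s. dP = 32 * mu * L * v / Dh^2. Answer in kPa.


Step 1: Convert to SI: L = 37707e-6 m, Dh = 121e-6 m
Step 2: dP = 32 * 0.001 * 37707e-6 * 0.087 / (121e-6)^2
Step 3: dP = 7170.02 Pa
Step 4: Convert to kPa: dP = 7.17 kPa


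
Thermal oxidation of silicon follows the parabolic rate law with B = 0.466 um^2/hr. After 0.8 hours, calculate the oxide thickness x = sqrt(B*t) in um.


Step 1: Compute B*t = 0.466 * 0.8 = 0.3728
Step 2: x = sqrt(0.3728)
x = 0.611 um


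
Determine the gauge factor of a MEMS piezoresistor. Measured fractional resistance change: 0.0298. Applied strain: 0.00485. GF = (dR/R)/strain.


Step 1: Identify values.
dR/R = 0.0298, strain = 0.00485
Step 2: GF = (dR/R) / strain = 0.0298 / 0.00485
GF = 6.1


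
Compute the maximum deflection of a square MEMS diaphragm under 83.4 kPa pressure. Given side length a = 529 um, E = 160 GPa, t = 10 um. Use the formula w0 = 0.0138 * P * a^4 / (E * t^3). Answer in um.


Step 1: Convert pressure to compatible units (E is in GPa, so P in GPa).
P = 83.4 kPa = 83.4e-6 GPa
Step 2: Compute numerator: 0.0138 * P * a^4.
a^4 = 529^4 = 78310985281
numerator = 0.0138 * 83.4e-6 * 78310985281 = 9.01297e+04
Step 3: Compute denominator: E * t^3 = 160 * 10^3 = 160000
Step 4: w0 = numerator / denominator = 9.01297e+04 / 160000 = 0.5633 um


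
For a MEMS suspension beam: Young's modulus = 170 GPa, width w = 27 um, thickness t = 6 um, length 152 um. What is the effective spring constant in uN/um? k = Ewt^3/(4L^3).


Step 1: Convert E to consistent units (1 GPa = 1000 uN/um^2).
E = 170 GPa = 170000 uN/um^2
Step 2: Compute t^3 = 6^3 = 216
Step 3: Compute L^3 = 152^3 = 3511808
Step 4: k = 170000 * 27 * 216 / (4 * 3511808)
k = 70.579 uN/um


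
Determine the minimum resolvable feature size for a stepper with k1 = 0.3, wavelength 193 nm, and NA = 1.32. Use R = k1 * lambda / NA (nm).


Step 1: Identify values: k1 = 0.3, lambda = 193 nm, NA = 1.32
Step 2: R = k1 * lambda / NA
R = 0.3 * 193 / 1.32
R = 43.9 nm


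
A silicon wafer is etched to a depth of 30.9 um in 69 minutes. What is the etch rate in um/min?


Step 1: Etch rate = depth / time
Step 2: rate = 30.9 / 69
rate = 0.448 um/min


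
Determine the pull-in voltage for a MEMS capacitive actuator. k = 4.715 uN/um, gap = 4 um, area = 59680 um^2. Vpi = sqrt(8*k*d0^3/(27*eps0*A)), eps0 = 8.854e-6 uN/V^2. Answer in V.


Step 1: Compute numerator: 8 * k * d0^3 = 8 * 4.715 * 4^3 = 2414.08
Step 2: Compute denominator: 27 * eps0 * A = 27 * 8.854e-6 * 59680 = 14.266981
Step 3: Vpi = sqrt(2414.08 / 14.266981)
Vpi = 13.01 V


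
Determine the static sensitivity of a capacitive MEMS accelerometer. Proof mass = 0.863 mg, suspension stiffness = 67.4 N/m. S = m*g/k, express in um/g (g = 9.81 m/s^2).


Step 1: Convert mass: m = 0.863 mg = 8.63e-07 kg
Step 2: S = m * g / k = 8.63e-07 * 9.81 / 67.4
Step 3: S = 1.26e-07 m/g
Step 4: Convert to um/g: S = 0.126 um/g


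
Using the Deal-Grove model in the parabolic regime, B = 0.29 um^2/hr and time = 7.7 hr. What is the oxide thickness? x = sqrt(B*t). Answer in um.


Step 1: Compute B*t = 0.29 * 7.7 = 2.233
Step 2: x = sqrt(2.233)
x = 1.494 um


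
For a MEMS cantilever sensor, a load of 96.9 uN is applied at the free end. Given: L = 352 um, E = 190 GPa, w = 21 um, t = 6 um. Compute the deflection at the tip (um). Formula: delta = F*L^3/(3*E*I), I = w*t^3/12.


Step 1: Calculate the second moment of area.
I = w * t^3 / 12 = 21 * 6^3 / 12 = 378.0 um^4
Step 2: Convert E to consistent units (1 GPa = 1000 uN/um^2).
E = 190 GPa = 190000 uN/um^2
Step 3: Calculate tip deflection.
delta = F * L^3 / (3 * E * I)
delta = 96.9 * 352^3 / (3 * 190000 * 378.0)
delta = 19.6149 um


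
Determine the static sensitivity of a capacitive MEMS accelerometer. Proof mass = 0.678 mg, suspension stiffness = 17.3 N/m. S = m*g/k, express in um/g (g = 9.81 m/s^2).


Step 1: Convert mass: m = 0.678 mg = 6.78e-07 kg
Step 2: S = m * g / k = 6.78e-07 * 9.81 / 17.3
Step 3: S = 3.84e-07 m/g
Step 4: Convert to um/g: S = 0.384 um/g


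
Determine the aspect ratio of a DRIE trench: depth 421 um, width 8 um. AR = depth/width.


Step 1: AR = depth / width
Step 2: AR = 421 / 8
AR = 52.6


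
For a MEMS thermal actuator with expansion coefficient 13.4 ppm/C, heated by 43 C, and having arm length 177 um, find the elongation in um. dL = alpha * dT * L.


Step 1: Convert CTE: alpha = 13.4 ppm/C = 13.4e-6 /C
Step 2: dL = 13.4e-6 * 43 * 177
dL = 0.102 um


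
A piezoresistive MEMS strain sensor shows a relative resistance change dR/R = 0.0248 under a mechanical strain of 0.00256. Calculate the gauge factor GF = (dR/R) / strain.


Step 1: Identify values.
dR/R = 0.0248, strain = 0.00256
Step 2: GF = (dR/R) / strain = 0.0248 / 0.00256
GF = 9.7


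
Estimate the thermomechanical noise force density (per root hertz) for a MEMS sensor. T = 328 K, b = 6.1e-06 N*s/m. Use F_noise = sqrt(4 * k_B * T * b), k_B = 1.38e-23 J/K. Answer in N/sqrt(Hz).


Step 1: Compute 4 * k_B * T * b
= 4 * 1.38e-23 * 328 * 6.1e-06
= 1.1044e-25 N^2/Hz
Step 2: F_noise = sqrt(1.1044e-25)
F_noise = 3.32e-13 N/sqrt(Hz)


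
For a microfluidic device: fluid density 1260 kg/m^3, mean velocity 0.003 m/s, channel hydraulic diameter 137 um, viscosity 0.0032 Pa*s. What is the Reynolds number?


Step 1: Convert Dh to meters: Dh = 137e-6 m
Step 2: Re = rho * v * Dh / mu
Re = 1260 * 0.003 * 137e-6 / 0.0032
Re = 0.162


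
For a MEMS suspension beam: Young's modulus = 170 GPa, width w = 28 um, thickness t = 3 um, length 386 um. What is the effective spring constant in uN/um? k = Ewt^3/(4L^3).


Step 1: Convert E to consistent units (1 GPa = 1000 uN/um^2).
E = 170 GPa = 170000 uN/um^2
Step 2: Compute t^3 = 3^3 = 27
Step 3: Compute L^3 = 386^3 = 57512456
Step 4: k = 170000 * 28 * 27 / (4 * 57512456)
k = 0.5587 uN/um


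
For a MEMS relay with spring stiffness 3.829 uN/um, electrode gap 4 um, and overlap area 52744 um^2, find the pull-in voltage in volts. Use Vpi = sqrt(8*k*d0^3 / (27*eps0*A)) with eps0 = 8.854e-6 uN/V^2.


Step 1: Compute numerator: 8 * k * d0^3 = 8 * 3.829 * 4^3 = 1960.448
Step 2: Compute denominator: 27 * eps0 * A = 27 * 8.854e-6 * 52744 = 12.608875
Step 3: Vpi = sqrt(1960.448 / 12.608875)
Vpi = 12.47 V


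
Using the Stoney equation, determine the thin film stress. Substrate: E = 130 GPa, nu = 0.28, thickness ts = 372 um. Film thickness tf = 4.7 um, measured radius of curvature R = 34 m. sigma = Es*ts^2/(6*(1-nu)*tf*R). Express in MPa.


Step 1: Compute numerator: Es * ts^2 = 130 * 372^2 = 17989920 (GPa*um^2)
Step 2: Compute denominator (R in um): 6*(1-nu)*tf*R = 6*0.72*4.7*34e6 = 690336000.0 (um^2)
Step 3: sigma (GPa) = 17989920 / 690336000.0 = 2.606e-02 GPa
Step 4: Convert to MPa (x1000): sigma = 26.1 MPa


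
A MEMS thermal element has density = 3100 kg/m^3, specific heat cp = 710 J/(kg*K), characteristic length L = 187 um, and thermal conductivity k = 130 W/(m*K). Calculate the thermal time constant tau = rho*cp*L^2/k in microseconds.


Step 1: Convert L to m: L = 187e-6 m
Step 2: L^2 = (187e-6)^2 = 3.4969e-08 m^2
Step 3: tau = 3100 * 710 * 3.4969e-08 / 130 = 5.9205207e-04 s
Step 4: Convert to microseconds (multiply by 1e6).
tau = 592.052 us


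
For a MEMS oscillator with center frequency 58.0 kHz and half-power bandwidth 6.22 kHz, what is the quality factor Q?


Step 1: Q = f0 / bandwidth
Step 2: Q = 58.0 / 6.22
Q = 9.3


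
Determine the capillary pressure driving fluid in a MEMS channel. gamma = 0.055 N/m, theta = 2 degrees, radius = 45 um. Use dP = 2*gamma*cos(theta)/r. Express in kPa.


Step 1: cos(2 deg) = 0.9994
Step 2: Convert r to m: r = 45e-6 m
Step 3: dP = 2 * 0.055 * 0.9994 / 45e-6 = 2443.0 Pa
Step 4: Convert Pa to kPa (divide by 1000).
dP = 2.44 kPa


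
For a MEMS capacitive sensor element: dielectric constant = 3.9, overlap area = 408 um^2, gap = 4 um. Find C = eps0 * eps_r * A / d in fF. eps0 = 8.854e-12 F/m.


Step 1: Convert area to m^2: A = 408e-12 m^2
Step 2: Convert gap to m: d = 4e-6 m
Step 3: C = eps0 * eps_r * A / d
C = 8.854e-12 * 3.9 * 408e-12 / 4e-6
Step 4: Convert to fF (multiply by 1e15).
C = 3.52 fF


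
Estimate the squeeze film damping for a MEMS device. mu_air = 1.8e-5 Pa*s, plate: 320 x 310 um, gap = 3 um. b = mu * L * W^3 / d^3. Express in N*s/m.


Step 1: Convert to SI.
L = 320e-6 m, W = 310e-6 m, d = 3e-6 m
Step 2: W^3 = (310e-6)^3 = 2.98e-11 m^3
Step 3: d^3 = (3e-6)^3 = 2.70e-17 m^3
Step 4: b = 1.8e-5 * 320e-6 * 2.98e-11 / 2.70e-17
b = 6.36e-03 N*s/m


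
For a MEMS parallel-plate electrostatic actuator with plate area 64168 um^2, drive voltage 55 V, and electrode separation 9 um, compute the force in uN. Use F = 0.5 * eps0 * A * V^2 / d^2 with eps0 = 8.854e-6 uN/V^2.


Step 1: Identify parameters.
eps0 = 8.854e-6 uN/V^2, A = 64168 um^2, V = 55 V, d = 9 um
Step 2: Compute V^2 = 55^2 = 3025
Step 3: Compute d^2 = 9^2 = 81
Step 4: F = 0.5 * 8.854e-6 * 64168 * 3025 / 81
F = 10.609 uN


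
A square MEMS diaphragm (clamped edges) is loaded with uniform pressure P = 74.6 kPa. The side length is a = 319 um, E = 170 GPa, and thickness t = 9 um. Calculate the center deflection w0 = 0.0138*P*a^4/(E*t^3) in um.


Step 1: Convert pressure to compatible units (E is in GPa, so P in GPa).
P = 74.6 kPa = 74.6e-6 GPa
Step 2: Compute numerator: 0.0138 * P * a^4.
a^4 = 319^4 = 10355301121
numerator = 0.0138 * 74.6e-6 * 10355301121 = 1.066e+04
Step 3: Compute denominator: E * t^3 = 170 * 9^3 = 123930
Step 4: w0 = numerator / denominator = 1.066e+04 / 123930 = 0.086 um


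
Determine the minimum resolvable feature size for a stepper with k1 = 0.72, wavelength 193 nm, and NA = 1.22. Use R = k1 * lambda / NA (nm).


Step 1: Identify values: k1 = 0.72, lambda = 193 nm, NA = 1.22
Step 2: R = k1 * lambda / NA
R = 0.72 * 193 / 1.22
R = 113.9 nm


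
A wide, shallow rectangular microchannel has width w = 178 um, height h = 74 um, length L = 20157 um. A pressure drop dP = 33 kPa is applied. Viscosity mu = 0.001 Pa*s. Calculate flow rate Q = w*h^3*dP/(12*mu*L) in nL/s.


Step 1: Convert all dimensions to SI (meters).
w = 178e-6 m, h = 74e-6 m, L = 20157e-6 m, dP = 33e3 Pa
Step 2: Q = w * h^3 * dP / (12 * mu * L)
Q = 178e-6 * (74e-6)^3 * 33e3 / (12 * 0.001 * 20157e-6) = 9.84060862e-09 m^3/s
Step 3: Convert Q from m^3/s to nL/s (1 m^3 = 1e12 nL, so multiply by 1e12).
Q = 9840.609 nL/s


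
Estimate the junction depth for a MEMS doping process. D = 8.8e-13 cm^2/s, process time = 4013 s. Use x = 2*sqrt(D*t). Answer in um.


Step 1: Compute D*t = 8.8e-13 * 4013 = 3.53144e-09 cm^2
Step 2: sqrt(D*t) = 5.94259e-05 cm
Step 3: x = 2 * 5.94259e-05 cm = 1.188518e-04 cm
Step 4: Convert to um (1 cm = 1e4 um): x = 1.189 um


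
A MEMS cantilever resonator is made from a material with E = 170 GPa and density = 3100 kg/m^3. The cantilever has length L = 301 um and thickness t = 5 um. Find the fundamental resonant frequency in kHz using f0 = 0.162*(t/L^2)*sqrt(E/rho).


Step 1: Convert units to SI.
t_SI = 5e-6 m, L_SI = 301e-6 m
Step 2: Calculate sqrt(E/rho).
sqrt(170e9 / 3100) = 7405.32 m/s
Step 3: Compute f0.
f0 = 0.162 * 5e-6 / (301e-6)^2 * 7405.32 = 66205.8 Hz = 66.21 kHz


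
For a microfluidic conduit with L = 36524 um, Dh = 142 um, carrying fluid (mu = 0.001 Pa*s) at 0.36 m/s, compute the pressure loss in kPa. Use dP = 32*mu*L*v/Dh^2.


Step 1: Convert to SI: L = 36524e-6 m, Dh = 142e-6 m
Step 2: dP = 32 * 0.001 * 36524e-6 * 0.36 / (142e-6)^2
Step 3: dP = 20866.72 Pa
Step 4: Convert to kPa: dP = 20.87 kPa


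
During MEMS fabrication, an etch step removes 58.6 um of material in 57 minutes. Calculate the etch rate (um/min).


Step 1: Etch rate = depth / time
Step 2: rate = 58.6 / 57
rate = 1.028 um/min


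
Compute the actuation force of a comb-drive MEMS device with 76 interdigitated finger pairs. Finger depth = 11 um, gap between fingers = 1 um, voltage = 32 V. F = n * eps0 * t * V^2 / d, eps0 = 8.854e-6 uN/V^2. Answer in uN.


Step 1: Parameters: n=76, eps0=8.854e-6 uN/V^2, t=11 um, V=32 V, d=1 um
Step 2: V^2 = 1024
Step 3: F = 76 * 8.854e-6 * 11 * 1024 / 1
F = 7.58 uN


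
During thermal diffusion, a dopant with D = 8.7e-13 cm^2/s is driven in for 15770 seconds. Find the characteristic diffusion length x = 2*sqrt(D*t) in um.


Step 1: Compute D*t = 8.7e-13 * 15770 = 1.37199e-08 cm^2
Step 2: sqrt(D*t) = 1.17132e-04 cm
Step 3: x = 2 * 1.17132e-04 cm = 2.34264e-04 cm
Step 4: Convert to um (1 cm = 1e4 um): x = 2.343 um


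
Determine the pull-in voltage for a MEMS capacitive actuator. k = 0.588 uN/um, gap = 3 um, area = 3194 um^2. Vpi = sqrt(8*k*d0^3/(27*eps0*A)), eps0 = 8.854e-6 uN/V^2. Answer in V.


Step 1: Compute numerator: 8 * k * d0^3 = 8 * 0.588 * 3^3 = 127.008
Step 2: Compute denominator: 27 * eps0 * A = 27 * 8.854e-6 * 3194 = 0.763551
Step 3: Vpi = sqrt(127.008 / 0.763551)
Vpi = 12.9 V


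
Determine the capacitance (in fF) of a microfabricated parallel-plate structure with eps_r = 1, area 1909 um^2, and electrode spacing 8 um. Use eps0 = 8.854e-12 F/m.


Step 1: Convert area to m^2: A = 1909e-12 m^2
Step 2: Convert gap to m: d = 8e-6 m
Step 3: C = eps0 * eps_r * A / d
C = 8.854e-12 * 1 * 1909e-12 / 8e-6
Step 4: Convert to fF (multiply by 1e15).
C = 2.11 fF


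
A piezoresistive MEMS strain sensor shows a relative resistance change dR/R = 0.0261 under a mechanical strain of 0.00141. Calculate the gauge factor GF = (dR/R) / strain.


Step 1: Identify values.
dR/R = 0.0261, strain = 0.00141
Step 2: GF = (dR/R) / strain = 0.0261 / 0.00141
GF = 18.5


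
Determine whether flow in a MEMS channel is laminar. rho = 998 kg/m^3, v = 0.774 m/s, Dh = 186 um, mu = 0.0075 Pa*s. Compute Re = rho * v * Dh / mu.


Step 1: Convert Dh to meters: Dh = 186e-6 m
Step 2: Re = rho * v * Dh / mu
Re = 998 * 0.774 * 186e-6 / 0.0075
Re = 19.157
Since Re = 19.157 is below ~2300, the flow is laminar.


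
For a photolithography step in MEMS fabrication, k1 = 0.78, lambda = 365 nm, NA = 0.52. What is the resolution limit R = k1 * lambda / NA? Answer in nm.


Step 1: Identify values: k1 = 0.78, lambda = 365 nm, NA = 0.52
Step 2: R = k1 * lambda / NA
R = 0.78 * 365 / 0.52
R = 547.5 nm


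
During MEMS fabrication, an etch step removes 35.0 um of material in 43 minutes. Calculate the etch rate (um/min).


Step 1: Etch rate = depth / time
Step 2: rate = 35.0 / 43
rate = 0.814 um/min


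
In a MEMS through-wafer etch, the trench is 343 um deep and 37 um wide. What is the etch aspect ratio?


Step 1: AR = depth / width
Step 2: AR = 343 / 37
AR = 9.3


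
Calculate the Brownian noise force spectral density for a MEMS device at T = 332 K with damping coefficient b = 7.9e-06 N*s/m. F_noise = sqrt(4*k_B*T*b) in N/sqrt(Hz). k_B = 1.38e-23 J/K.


Step 1: Compute 4 * k_B * T * b
= 4 * 1.38e-23 * 332 * 7.9e-06
= 1.4478e-25 N^2/Hz
Step 2: F_noise = sqrt(1.4478e-25)
F_noise = 3.80e-13 N/sqrt(Hz)


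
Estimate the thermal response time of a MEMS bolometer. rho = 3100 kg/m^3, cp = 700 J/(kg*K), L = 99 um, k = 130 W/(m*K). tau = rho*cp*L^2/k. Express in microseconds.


Step 1: Convert L to m: L = 99e-6 m
Step 2: L^2 = (99e-6)^2 = 9.801e-09 m^2
Step 3: tau = 3100 * 700 * 9.801e-09 / 130 = 1.6360131e-04 s
Step 4: Convert to microseconds (multiply by 1e6).
tau = 163.601 us


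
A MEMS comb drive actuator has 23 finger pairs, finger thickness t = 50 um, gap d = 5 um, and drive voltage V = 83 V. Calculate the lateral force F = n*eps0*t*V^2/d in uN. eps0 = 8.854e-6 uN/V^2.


Step 1: Parameters: n=23, eps0=8.854e-6 uN/V^2, t=50 um, V=83 V, d=5 um
Step 2: V^2 = 6889
Step 3: F = 23 * 8.854e-6 * 50 * 6889 / 5
F = 14.029 uN


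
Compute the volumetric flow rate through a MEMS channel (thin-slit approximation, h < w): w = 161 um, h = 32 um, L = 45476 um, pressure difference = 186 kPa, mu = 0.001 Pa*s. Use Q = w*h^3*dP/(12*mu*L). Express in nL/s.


Step 1: Convert all dimensions to SI (meters).
w = 161e-6 m, h = 32e-6 m, L = 45476e-6 m, dP = 186e3 Pa
Step 2: Q = w * h^3 * dP / (12 * mu * L)
Q = 161e-6 * (32e-6)^3 * 186e3 / (12 * 0.001 * 45476e-6) = 1.79814724e-09 m^3/s
Step 3: Convert Q from m^3/s to nL/s (1 m^3 = 1e12 nL, so multiply by 1e12).
Q = 1798.147 nL/s


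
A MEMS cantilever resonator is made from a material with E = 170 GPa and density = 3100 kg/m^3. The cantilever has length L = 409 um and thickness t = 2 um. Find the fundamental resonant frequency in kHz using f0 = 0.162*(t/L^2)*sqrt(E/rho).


Step 1: Convert units to SI.
t_SI = 2e-6 m, L_SI = 409e-6 m
Step 2: Calculate sqrt(E/rho).
sqrt(170e9 / 3100) = 7405.32 m/s
Step 3: Compute f0.
f0 = 0.162 * 2e-6 / (409e-6)^2 * 7405.32 = 14343.1 Hz = 14.34 kHz


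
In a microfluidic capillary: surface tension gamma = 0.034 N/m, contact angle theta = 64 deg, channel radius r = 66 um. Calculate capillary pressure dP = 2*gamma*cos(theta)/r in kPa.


Step 1: cos(64 deg) = 0.4384
Step 2: Convert r to m: r = 66e-6 m
Step 3: dP = 2 * 0.034 * 0.4384 / 66e-6 = 451.7 Pa
Step 4: Convert Pa to kPa (divide by 1000).
dP = 0.45 kPa


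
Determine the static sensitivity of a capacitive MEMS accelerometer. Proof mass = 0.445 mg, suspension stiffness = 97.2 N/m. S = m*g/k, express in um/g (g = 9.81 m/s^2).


Step 1: Convert mass: m = 0.445 mg = 4.45e-07 kg
Step 2: S = m * g / k = 4.45e-07 * 9.81 / 97.2
Step 3: S = 4.49e-08 m/g
Step 4: Convert to um/g: S = 0.045 um/g


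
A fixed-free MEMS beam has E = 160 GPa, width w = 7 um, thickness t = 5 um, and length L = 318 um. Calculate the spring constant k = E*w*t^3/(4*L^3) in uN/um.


Step 1: Convert E to consistent units (1 GPa = 1000 uN/um^2).
E = 160 GPa = 160000 uN/um^2
Step 2: Compute t^3 = 5^3 = 125
Step 3: Compute L^3 = 318^3 = 32157432
Step 4: k = 160000 * 7 * 125 / (4 * 32157432)
k = 1.0884 uN/um


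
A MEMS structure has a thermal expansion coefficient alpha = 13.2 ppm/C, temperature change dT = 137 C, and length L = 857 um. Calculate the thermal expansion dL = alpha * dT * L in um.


Step 1: Convert CTE: alpha = 13.2 ppm/C = 13.2e-6 /C
Step 2: dL = 13.2e-6 * 137 * 857
dL = 1.5498 um


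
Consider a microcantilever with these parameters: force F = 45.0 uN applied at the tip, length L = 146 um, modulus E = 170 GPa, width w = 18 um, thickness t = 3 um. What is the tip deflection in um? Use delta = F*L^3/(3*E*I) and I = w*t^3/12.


Step 1: Calculate the second moment of area.
I = w * t^3 / 12 = 18 * 3^3 / 12 = 40.5 um^4
Step 2: Convert E to consistent units (1 GPa = 1000 uN/um^2).
E = 170 GPa = 170000 uN/um^2
Step 3: Calculate tip deflection.
delta = F * L^3 / (3 * E * I)
delta = 45.0 * 146^3 / (3 * 170000 * 40.5)
delta = 6.7803 um


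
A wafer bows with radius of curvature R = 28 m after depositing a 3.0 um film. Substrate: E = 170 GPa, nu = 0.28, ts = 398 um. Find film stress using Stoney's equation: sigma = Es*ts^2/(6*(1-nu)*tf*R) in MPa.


Step 1: Compute numerator: Es * ts^2 = 170 * 398^2 = 26928680 (GPa*um^2)
Step 2: Compute denominator (R in um): 6*(1-nu)*tf*R = 6*0.72*3.0*28e6 = 362880000.0 (um^2)
Step 3: sigma (GPa) = 26928680 / 362880000.0 = 7.4208e-02 GPa
Step 4: Convert to MPa (x1000): sigma = 74.2 MPa


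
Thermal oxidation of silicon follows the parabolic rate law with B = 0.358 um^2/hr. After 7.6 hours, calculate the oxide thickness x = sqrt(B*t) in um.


Step 1: Compute B*t = 0.358 * 7.6 = 2.7208
Step 2: x = sqrt(2.7208)
x = 1.649 um


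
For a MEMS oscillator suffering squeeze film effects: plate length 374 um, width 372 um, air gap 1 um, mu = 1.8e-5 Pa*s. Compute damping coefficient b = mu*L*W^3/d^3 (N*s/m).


Step 1: Convert to SI.
L = 374e-6 m, W = 372e-6 m, d = 1e-6 m
Step 2: W^3 = (372e-6)^3 = 5.15e-11 m^3
Step 3: d^3 = (1e-6)^3 = 1.00e-18 m^3
Step 4: b = 1.8e-5 * 374e-6 * 5.15e-11 / 1.00e-18
b = 3.47e-01 N*s/m


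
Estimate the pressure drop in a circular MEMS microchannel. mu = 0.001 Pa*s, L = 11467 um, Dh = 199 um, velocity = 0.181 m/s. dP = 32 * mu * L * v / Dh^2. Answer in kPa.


Step 1: Convert to SI: L = 11467e-6 m, Dh = 199e-6 m
Step 2: dP = 32 * 0.001 * 11467e-6 * 0.181 / (199e-6)^2
Step 3: dP = 1677.15 Pa
Step 4: Convert to kPa: dP = 1.68 kPa


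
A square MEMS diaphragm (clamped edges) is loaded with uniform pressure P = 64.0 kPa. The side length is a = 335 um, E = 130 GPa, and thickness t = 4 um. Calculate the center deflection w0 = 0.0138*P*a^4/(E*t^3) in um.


Step 1: Convert pressure to compatible units (E is in GPa, so P in GPa).
P = 64.0 kPa = 64.0e-6 GPa
Step 2: Compute numerator: 0.0138 * P * a^4.
a^4 = 335^4 = 12594450625
numerator = 0.0138 * 64.0e-6 * 12594450625 = 1.112342e+04
Step 3: Compute denominator: E * t^3 = 130 * 4^3 = 8320
Step 4: w0 = numerator / denominator = 1.112342e+04 / 8320 = 1.3369 um


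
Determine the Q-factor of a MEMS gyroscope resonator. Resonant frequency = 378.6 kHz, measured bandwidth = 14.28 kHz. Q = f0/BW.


Step 1: Q = f0 / bandwidth
Step 2: Q = 378.6 / 14.28
Q = 26.5


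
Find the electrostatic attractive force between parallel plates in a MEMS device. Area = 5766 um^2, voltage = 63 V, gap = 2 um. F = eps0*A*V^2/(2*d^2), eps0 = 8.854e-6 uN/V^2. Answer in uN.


Step 1: Identify parameters.
eps0 = 8.854e-6 uN/V^2, A = 5766 um^2, V = 63 V, d = 2 um
Step 2: Compute V^2 = 63^2 = 3969
Step 3: Compute d^2 = 2^2 = 4
Step 4: F = 0.5 * 8.854e-6 * 5766 * 3969 / 4
F = 25.328 uN


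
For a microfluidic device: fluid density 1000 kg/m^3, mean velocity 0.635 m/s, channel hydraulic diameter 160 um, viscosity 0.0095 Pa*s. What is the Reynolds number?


Step 1: Convert Dh to meters: Dh = 160e-6 m
Step 2: Re = rho * v * Dh / mu
Re = 1000 * 0.635 * 160e-6 / 0.0095
Re = 10.695


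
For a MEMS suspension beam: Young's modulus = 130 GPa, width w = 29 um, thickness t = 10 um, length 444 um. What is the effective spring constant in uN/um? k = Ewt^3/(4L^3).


Step 1: Convert E to consistent units (1 GPa = 1000 uN/um^2).
E = 130 GPa = 130000 uN/um^2
Step 2: Compute t^3 = 10^3 = 1000
Step 3: Compute L^3 = 444^3 = 87528384
Step 4: k = 130000 * 29 * 1000 / (4 * 87528384)
k = 10.7679 uN/um


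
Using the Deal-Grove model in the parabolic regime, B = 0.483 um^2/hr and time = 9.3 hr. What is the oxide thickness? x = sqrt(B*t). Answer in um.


Step 1: Compute B*t = 0.483 * 9.3 = 4.4919
Step 2: x = sqrt(4.4919)
x = 2.119 um


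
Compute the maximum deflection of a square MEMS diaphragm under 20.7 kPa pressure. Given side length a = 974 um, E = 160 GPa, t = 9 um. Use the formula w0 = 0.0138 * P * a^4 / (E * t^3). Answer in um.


Step 1: Convert pressure to compatible units (E is in GPa, so P in GPa).
P = 20.7 kPa = 20.7e-6 GPa
Step 2: Compute numerator: 0.0138 * P * a^4.
a^4 = 974^4 = 899986152976
numerator = 0.0138 * 20.7e-6 * 899986152976 = 2.5709e+05
Step 3: Compute denominator: E * t^3 = 160 * 9^3 = 116640
Step 4: w0 = numerator / denominator = 2.5709e+05 / 116640 = 2.2041 um


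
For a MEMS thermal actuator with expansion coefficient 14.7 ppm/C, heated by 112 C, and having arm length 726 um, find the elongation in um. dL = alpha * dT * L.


Step 1: Convert CTE: alpha = 14.7 ppm/C = 14.7e-6 /C
Step 2: dL = 14.7e-6 * 112 * 726
dL = 1.1953 um


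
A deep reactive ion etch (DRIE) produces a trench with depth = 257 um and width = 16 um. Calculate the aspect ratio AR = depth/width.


Step 1: AR = depth / width
Step 2: AR = 257 / 16
AR = 16.1


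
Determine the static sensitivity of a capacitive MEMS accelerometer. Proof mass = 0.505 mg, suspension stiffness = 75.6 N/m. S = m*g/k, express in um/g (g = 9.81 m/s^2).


Step 1: Convert mass: m = 0.505 mg = 5.05e-07 kg
Step 2: S = m * g / k = 5.05e-07 * 9.81 / 75.6
Step 3: S = 6.55e-08 m/g
Step 4: Convert to um/g: S = 0.066 um/g


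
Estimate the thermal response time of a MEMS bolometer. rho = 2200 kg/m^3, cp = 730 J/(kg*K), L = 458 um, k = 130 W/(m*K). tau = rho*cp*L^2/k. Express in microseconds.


Step 1: Convert L to m: L = 458e-6 m
Step 2: L^2 = (458e-6)^2 = 2.09764e-07 m^2
Step 3: tau = 2200 * 730 * 2.09764e-07 / 130 = 2.59139218e-03 s
Step 4: Convert to microseconds (multiply by 1e6).
tau = 2591.392 us


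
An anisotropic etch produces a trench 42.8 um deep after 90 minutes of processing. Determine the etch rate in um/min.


Step 1: Etch rate = depth / time
Step 2: rate = 42.8 / 90
rate = 0.476 um/min


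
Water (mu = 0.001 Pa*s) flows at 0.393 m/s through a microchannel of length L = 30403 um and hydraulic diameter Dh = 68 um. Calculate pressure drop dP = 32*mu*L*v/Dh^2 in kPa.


Step 1: Convert to SI: L = 30403e-6 m, Dh = 68e-6 m
Step 2: dP = 32 * 0.001 * 30403e-6 * 0.393 / (68e-6)^2
Step 3: dP = 82687.74 Pa
Step 4: Convert to kPa: dP = 82.69 kPa


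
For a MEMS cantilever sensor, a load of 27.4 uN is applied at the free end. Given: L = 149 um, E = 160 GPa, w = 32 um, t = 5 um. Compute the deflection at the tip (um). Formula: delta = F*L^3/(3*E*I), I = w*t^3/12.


Step 1: Calculate the second moment of area.
I = w * t^3 / 12 = 32 * 5^3 / 12 = 333.3333 um^4
Step 2: Convert E to consistent units (1 GPa = 1000 uN/um^2).
E = 160 GPa = 160000 uN/um^2
Step 3: Calculate tip deflection.
delta = F * L^3 / (3 * E * I)
delta = 27.4 * 149^3 / (3 * 160000 * 333.3333)
delta = 0.5665 um


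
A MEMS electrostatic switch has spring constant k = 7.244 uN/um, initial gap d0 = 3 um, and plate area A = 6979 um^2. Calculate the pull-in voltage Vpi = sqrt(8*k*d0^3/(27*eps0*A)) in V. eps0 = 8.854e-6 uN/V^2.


Step 1: Compute numerator: 8 * k * d0^3 = 8 * 7.244 * 3^3 = 1564.704
Step 2: Compute denominator: 27 * eps0 * A = 27 * 8.854e-6 * 6979 = 1.668386
Step 3: Vpi = sqrt(1564.704 / 1.668386)
Vpi = 30.62 V


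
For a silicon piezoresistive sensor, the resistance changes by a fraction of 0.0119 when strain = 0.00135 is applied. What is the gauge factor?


Step 1: Identify values.
dR/R = 0.0119, strain = 0.00135
Step 2: GF = (dR/R) / strain = 0.0119 / 0.00135
GF = 8.8


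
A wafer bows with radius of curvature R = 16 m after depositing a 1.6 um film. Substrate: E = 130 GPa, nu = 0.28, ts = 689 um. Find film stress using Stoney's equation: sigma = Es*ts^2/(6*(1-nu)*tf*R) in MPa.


Step 1: Compute numerator: Es * ts^2 = 130 * 689^2 = 61713730 (GPa*um^2)
Step 2: Compute denominator (R in um): 6*(1-nu)*tf*R = 6*0.72*1.6*16e6 = 110592000.0 (um^2)
Step 3: sigma (GPa) = 61713730 / 110592000.0 = 5.58031e-01 GPa
Step 4: Convert to MPa (x1000): sigma = 558.0 MPa


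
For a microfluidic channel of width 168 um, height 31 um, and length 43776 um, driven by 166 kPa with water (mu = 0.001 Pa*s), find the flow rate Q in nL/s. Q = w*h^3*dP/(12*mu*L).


Step 1: Convert all dimensions to SI (meters).
w = 168e-6 m, h = 31e-6 m, L = 43776e-6 m, dP = 166e3 Pa
Step 2: Q = w * h^3 * dP / (12 * mu * L)
Q = 168e-6 * (31e-6)^3 * 166e3 / (12 * 0.001 * 43776e-6) = 1.58155802e-09 m^3/s
Step 3: Convert Q from m^3/s to nL/s (1 m^3 = 1e12 nL, so multiply by 1e12).
Q = 1581.558 nL/s


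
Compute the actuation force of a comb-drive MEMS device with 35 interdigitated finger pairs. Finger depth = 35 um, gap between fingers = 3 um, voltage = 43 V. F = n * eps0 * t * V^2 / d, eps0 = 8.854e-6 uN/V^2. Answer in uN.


Step 1: Parameters: n=35, eps0=8.854e-6 uN/V^2, t=35 um, V=43 V, d=3 um
Step 2: V^2 = 1849
Step 3: F = 35 * 8.854e-6 * 35 * 1849 / 3
F = 6.685 uN


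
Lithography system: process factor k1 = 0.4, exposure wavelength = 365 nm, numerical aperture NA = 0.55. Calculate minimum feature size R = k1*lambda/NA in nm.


Step 1: Identify values: k1 = 0.4, lambda = 365 nm, NA = 0.55
Step 2: R = k1 * lambda / NA
R = 0.4 * 365 / 0.55
R = 265.5 nm


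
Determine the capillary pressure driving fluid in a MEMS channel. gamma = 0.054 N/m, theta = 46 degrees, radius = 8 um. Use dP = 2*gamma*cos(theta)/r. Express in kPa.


Step 1: cos(46 deg) = 0.6947
Step 2: Convert r to m: r = 8e-6 m
Step 3: dP = 2 * 0.054 * 0.6947 / 8e-6 = 9378.5 Pa
Step 4: Convert Pa to kPa (divide by 1000).
dP = 9.38 kPa


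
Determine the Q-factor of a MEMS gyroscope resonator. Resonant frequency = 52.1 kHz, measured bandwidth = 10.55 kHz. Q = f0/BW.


Step 1: Q = f0 / bandwidth
Step 2: Q = 52.1 / 10.55
Q = 4.9


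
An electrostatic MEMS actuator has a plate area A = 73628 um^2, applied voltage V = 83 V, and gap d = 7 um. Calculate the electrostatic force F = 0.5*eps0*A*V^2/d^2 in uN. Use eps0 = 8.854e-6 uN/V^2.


Step 1: Identify parameters.
eps0 = 8.854e-6 uN/V^2, A = 73628 um^2, V = 83 V, d = 7 um
Step 2: Compute V^2 = 83^2 = 6889
Step 3: Compute d^2 = 7^2 = 49
Step 4: F = 0.5 * 8.854e-6 * 73628 * 6889 / 49
F = 45.826 uN


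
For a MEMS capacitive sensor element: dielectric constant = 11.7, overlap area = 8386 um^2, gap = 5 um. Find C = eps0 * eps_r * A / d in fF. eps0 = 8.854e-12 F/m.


Step 1: Convert area to m^2: A = 8386e-12 m^2
Step 2: Convert gap to m: d = 5e-6 m
Step 3: C = eps0 * eps_r * A / d
C = 8.854e-12 * 11.7 * 8386e-12 / 5e-6
Step 4: Convert to fF (multiply by 1e15).
C = 173.74 fF


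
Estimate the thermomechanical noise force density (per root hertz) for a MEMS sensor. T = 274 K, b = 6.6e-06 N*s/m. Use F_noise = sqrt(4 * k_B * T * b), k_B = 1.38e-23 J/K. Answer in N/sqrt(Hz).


Step 1: Compute 4 * k_B * T * b
= 4 * 1.38e-23 * 274 * 6.6e-06
= 9.9824e-26 N^2/Hz
Step 2: F_noise = sqrt(9.9824e-26)
F_noise = 3.16e-13 N/sqrt(Hz)


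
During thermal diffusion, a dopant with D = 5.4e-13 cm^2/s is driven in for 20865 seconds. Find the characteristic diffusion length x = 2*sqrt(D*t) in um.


Step 1: Compute D*t = 5.4e-13 * 20865 = 1.12671e-08 cm^2
Step 2: sqrt(D*t) = 1.06147e-04 cm
Step 3: x = 2 * 1.06147e-04 cm = 2.12294e-04 cm
Step 4: Convert to um (1 cm = 1e4 um): x = 2.123 um


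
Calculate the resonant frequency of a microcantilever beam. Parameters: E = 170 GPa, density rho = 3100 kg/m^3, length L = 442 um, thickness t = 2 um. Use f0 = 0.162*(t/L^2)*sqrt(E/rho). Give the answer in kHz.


Step 1: Convert units to SI.
t_SI = 2e-6 m, L_SI = 442e-6 m
Step 2: Calculate sqrt(E/rho).
sqrt(170e9 / 3100) = 7405.32 m/s
Step 3: Compute f0.
f0 = 0.162 * 2e-6 / (442e-6)^2 * 7405.32 = 12281.3 Hz = 12.28 kHz


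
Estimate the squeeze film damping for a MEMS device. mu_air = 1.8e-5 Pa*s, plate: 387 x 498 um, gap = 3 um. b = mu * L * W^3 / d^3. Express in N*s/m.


Step 1: Convert to SI.
L = 387e-6 m, W = 498e-6 m, d = 3e-6 m
Step 2: W^3 = (498e-6)^3 = 1.24e-10 m^3
Step 3: d^3 = (3e-6)^3 = 2.70e-17 m^3
Step 4: b = 1.8e-5 * 387e-6 * 1.24e-10 / 2.70e-17
b = 3.19e-02 N*s/m


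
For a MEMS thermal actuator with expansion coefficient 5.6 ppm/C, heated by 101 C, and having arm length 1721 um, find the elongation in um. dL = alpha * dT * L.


Step 1: Convert CTE: alpha = 5.6 ppm/C = 5.6e-6 /C
Step 2: dL = 5.6e-6 * 101 * 1721
dL = 0.9734 um


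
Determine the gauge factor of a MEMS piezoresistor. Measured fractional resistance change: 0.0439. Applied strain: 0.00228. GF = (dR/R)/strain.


Step 1: Identify values.
dR/R = 0.0439, strain = 0.00228
Step 2: GF = (dR/R) / strain = 0.0439 / 0.00228
GF = 19.3


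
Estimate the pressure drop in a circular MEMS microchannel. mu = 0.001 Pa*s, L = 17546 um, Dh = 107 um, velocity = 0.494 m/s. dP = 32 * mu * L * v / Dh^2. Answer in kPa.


Step 1: Convert to SI: L = 17546e-6 m, Dh = 107e-6 m
Step 2: dP = 32 * 0.001 * 17546e-6 * 0.494 / (107e-6)^2
Step 3: dP = 24226.32 Pa
Step 4: Convert to kPa: dP = 24.23 kPa


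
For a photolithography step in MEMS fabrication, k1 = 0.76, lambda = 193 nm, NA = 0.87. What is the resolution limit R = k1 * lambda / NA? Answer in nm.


Step 1: Identify values: k1 = 0.76, lambda = 193 nm, NA = 0.87
Step 2: R = k1 * lambda / NA
R = 0.76 * 193 / 0.87
R = 168.6 nm


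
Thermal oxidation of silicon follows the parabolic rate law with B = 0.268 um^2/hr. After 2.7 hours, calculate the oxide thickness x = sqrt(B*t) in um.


Step 1: Compute B*t = 0.268 * 2.7 = 0.7236
Step 2: x = sqrt(0.7236)
x = 0.851 um


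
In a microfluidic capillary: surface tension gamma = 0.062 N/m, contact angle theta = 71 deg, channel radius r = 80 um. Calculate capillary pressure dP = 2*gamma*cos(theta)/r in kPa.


Step 1: cos(71 deg) = 0.3256
Step 2: Convert r to m: r = 80e-6 m
Step 3: dP = 2 * 0.062 * 0.3256 / 80e-6 = 504.7 Pa
Step 4: Convert Pa to kPa (divide by 1000).
dP = 0.5 kPa


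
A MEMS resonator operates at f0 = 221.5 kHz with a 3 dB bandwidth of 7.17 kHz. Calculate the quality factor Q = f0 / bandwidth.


Step 1: Q = f0 / bandwidth
Step 2: Q = 221.5 / 7.17
Q = 30.9


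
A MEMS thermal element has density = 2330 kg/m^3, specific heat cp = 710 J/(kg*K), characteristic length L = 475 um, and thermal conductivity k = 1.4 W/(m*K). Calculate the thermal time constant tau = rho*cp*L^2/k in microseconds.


Step 1: Convert L to m: L = 475e-6 m
Step 2: L^2 = (475e-6)^2 = 2.25625e-07 m^2
Step 3: tau = 2330 * 710 * 2.25625e-07 / 1.4 = 2.666081696e-01 s
Step 4: Convert to microseconds (multiply by 1e6).
tau = 266608.17 us


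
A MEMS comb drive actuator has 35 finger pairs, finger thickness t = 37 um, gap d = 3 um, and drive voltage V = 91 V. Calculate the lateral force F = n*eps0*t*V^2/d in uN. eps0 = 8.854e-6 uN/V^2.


Step 1: Parameters: n=35, eps0=8.854e-6 uN/V^2, t=37 um, V=91 V, d=3 um
Step 2: V^2 = 8281
Step 3: F = 35 * 8.854e-6 * 37 * 8281 / 3
F = 31.65 uN


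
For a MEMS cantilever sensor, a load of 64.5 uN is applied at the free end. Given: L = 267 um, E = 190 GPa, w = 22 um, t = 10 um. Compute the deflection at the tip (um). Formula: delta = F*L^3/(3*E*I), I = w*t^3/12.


Step 1: Calculate the second moment of area.
I = w * t^3 / 12 = 22 * 10^3 / 12 = 1833.3333 um^4
Step 2: Convert E to consistent units (1 GPa = 1000 uN/um^2).
E = 190 GPa = 190000 uN/um^2
Step 3: Calculate tip deflection.
delta = F * L^3 / (3 * E * I)
delta = 64.5 * 267^3 / (3 * 190000 * 1833.3333)
delta = 1.1748 um


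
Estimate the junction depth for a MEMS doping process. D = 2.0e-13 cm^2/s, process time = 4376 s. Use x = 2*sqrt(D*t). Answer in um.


Step 1: Compute D*t = 2.0e-13 * 4376 = 8.752e-10 cm^2
Step 2: sqrt(D*t) = 2.9584e-05 cm
Step 3: x = 2 * 2.9584e-05 cm = 5.9168e-05 cm
Step 4: Convert to um (1 cm = 1e4 um): x = 0.592 um


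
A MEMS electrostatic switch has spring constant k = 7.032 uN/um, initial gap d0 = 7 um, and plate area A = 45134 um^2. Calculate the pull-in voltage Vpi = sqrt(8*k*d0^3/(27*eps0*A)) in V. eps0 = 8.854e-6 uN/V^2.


Step 1: Compute numerator: 8 * k * d0^3 = 8 * 7.032 * 7^3 = 19295.808
Step 2: Compute denominator: 27 * eps0 * A = 27 * 8.854e-6 * 45134 = 10.789644
Step 3: Vpi = sqrt(19295.808 / 10.789644)
Vpi = 42.29 V


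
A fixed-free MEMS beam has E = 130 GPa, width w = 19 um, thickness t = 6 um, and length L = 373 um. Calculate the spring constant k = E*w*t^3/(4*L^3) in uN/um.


Step 1: Convert E to consistent units (1 GPa = 1000 uN/um^2).
E = 130 GPa = 130000 uN/um^2
Step 2: Compute t^3 = 6^3 = 216
Step 3: Compute L^3 = 373^3 = 51895117
Step 4: k = 130000 * 19 * 216 / (4 * 51895117)
k = 2.5702 uN/um


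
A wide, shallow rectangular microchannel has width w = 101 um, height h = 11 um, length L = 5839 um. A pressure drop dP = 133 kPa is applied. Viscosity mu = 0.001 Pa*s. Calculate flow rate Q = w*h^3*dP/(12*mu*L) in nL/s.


Step 1: Convert all dimensions to SI (meters).
w = 101e-6 m, h = 11e-6 m, L = 5839e-6 m, dP = 133e3 Pa
Step 2: Q = w * h^3 * dP / (12 * mu * L)
Q = 101e-6 * (11e-6)^3 * 133e3 / (12 * 0.001 * 5839e-6) = 2.5517102e-10 m^3/s
Step 3: Convert Q from m^3/s to nL/s (1 m^3 = 1e12 nL, so multiply by 1e12).
Q = 255.171 nL/s


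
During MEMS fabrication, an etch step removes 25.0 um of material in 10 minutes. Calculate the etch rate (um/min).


Step 1: Etch rate = depth / time
Step 2: rate = 25.0 / 10
rate = 2.5 um/min


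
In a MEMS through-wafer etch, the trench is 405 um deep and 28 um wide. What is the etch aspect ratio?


Step 1: AR = depth / width
Step 2: AR = 405 / 28
AR = 14.5


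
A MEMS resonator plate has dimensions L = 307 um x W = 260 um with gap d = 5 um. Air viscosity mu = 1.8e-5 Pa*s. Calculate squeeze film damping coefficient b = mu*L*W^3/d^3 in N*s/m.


Step 1: Convert to SI.
L = 307e-6 m, W = 260e-6 m, d = 5e-6 m
Step 2: W^3 = (260e-6)^3 = 1.76e-11 m^3
Step 3: d^3 = (5e-6)^3 = 1.25e-16 m^3
Step 4: b = 1.8e-5 * 307e-6 * 1.76e-11 / 1.25e-16
b = 7.77e-04 N*s/m


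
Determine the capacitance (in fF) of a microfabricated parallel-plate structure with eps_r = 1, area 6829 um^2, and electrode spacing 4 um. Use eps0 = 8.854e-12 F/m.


Step 1: Convert area to m^2: A = 6829e-12 m^2
Step 2: Convert gap to m: d = 4e-6 m
Step 3: C = eps0 * eps_r * A / d
C = 8.854e-12 * 1 * 6829e-12 / 4e-6
Step 4: Convert to fF (multiply by 1e15).
C = 15.12 fF


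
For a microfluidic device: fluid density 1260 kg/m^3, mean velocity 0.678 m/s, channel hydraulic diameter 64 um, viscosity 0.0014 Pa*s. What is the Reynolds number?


Step 1: Convert Dh to meters: Dh = 64e-6 m
Step 2: Re = rho * v * Dh / mu
Re = 1260 * 0.678 * 64e-6 / 0.0014
Re = 39.053
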